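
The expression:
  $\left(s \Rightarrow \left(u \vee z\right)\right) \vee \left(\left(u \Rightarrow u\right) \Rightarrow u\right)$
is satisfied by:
  {z: True, u: True, s: False}
  {z: True, s: False, u: False}
  {u: True, s: False, z: False}
  {u: False, s: False, z: False}
  {z: True, u: True, s: True}
  {z: True, s: True, u: False}
  {u: True, s: True, z: False}


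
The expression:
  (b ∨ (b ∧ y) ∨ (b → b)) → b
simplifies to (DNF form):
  b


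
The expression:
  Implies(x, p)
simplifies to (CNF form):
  p | ~x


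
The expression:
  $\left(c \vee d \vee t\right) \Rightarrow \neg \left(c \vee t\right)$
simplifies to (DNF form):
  $\neg c \wedge \neg t$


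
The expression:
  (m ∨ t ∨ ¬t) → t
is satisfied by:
  {t: True}


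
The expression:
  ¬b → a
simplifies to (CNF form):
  a ∨ b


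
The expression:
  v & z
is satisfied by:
  {z: True, v: True}


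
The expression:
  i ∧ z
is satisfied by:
  {z: True, i: True}


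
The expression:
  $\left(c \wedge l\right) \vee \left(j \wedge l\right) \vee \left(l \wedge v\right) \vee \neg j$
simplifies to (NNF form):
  $l \vee \neg j$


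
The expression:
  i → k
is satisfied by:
  {k: True, i: False}
  {i: False, k: False}
  {i: True, k: True}


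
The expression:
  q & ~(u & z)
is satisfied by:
  {q: True, u: False, z: False}
  {z: True, q: True, u: False}
  {u: True, q: True, z: False}


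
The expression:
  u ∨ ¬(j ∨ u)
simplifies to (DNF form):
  u ∨ ¬j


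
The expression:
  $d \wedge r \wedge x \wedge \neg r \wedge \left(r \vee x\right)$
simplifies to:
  $\text{False}$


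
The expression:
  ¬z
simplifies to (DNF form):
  ¬z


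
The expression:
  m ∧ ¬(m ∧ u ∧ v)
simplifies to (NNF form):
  m ∧ (¬u ∨ ¬v)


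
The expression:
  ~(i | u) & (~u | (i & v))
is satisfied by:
  {u: False, i: False}


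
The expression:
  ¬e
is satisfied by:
  {e: False}


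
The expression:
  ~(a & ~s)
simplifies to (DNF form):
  s | ~a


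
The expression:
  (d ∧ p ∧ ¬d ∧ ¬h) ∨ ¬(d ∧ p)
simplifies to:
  ¬d ∨ ¬p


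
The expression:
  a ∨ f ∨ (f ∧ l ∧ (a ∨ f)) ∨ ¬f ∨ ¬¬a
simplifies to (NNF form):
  True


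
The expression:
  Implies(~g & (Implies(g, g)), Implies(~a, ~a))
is always true.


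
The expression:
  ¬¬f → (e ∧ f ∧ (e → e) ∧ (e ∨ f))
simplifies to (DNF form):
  e ∨ ¬f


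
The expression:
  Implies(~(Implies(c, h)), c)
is always true.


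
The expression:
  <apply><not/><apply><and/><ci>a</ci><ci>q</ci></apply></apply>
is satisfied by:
  {q: False, a: False}
  {a: True, q: False}
  {q: True, a: False}


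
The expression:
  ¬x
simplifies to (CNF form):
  ¬x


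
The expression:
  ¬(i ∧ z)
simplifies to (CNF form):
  ¬i ∨ ¬z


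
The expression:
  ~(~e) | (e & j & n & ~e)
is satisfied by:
  {e: True}


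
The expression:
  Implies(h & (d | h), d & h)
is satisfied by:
  {d: True, h: False}
  {h: False, d: False}
  {h: True, d: True}


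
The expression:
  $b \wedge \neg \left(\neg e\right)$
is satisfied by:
  {e: True, b: True}


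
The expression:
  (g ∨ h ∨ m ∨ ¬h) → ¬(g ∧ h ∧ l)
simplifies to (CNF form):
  ¬g ∨ ¬h ∨ ¬l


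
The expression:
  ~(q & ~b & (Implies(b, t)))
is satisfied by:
  {b: True, q: False}
  {q: False, b: False}
  {q: True, b: True}


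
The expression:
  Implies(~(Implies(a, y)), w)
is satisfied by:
  {y: True, w: True, a: False}
  {y: True, w: False, a: False}
  {w: True, y: False, a: False}
  {y: False, w: False, a: False}
  {y: True, a: True, w: True}
  {y: True, a: True, w: False}
  {a: True, w: True, y: False}


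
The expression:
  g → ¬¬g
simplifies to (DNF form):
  True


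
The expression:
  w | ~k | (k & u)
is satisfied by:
  {w: True, u: True, k: False}
  {w: True, k: False, u: False}
  {u: True, k: False, w: False}
  {u: False, k: False, w: False}
  {w: True, u: True, k: True}
  {w: True, k: True, u: False}
  {u: True, k: True, w: False}


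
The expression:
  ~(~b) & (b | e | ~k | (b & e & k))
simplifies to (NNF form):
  b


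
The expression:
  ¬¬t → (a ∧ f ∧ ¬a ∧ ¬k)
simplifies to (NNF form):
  ¬t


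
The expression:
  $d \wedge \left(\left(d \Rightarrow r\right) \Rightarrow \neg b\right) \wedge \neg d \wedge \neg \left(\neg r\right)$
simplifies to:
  $\text{False}$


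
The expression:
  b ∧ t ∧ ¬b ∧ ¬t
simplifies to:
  False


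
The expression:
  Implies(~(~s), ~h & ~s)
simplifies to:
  ~s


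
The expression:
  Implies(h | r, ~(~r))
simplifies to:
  r | ~h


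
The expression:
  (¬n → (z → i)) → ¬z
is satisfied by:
  {i: False, z: False, n: False}
  {n: True, i: False, z: False}
  {i: True, n: False, z: False}
  {n: True, i: True, z: False}
  {z: True, n: False, i: False}


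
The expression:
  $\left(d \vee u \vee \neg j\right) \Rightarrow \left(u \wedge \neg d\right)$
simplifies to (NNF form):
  $\neg d \wedge \left(j \vee u\right)$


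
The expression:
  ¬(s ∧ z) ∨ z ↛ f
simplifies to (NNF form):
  ¬f ∨ ¬s ∨ ¬z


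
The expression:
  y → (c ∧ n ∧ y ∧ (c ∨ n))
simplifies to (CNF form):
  (c ∨ ¬y) ∧ (n ∨ ¬y)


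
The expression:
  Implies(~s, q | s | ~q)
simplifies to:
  True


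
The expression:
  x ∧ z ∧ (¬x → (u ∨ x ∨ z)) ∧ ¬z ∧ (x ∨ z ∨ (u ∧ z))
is never true.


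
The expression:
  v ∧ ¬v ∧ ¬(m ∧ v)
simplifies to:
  False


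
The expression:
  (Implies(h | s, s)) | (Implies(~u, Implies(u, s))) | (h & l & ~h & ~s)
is always true.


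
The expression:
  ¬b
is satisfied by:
  {b: False}


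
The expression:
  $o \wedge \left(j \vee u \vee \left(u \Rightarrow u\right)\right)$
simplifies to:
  $o$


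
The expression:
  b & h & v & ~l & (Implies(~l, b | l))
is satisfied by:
  {h: True, b: True, v: True, l: False}


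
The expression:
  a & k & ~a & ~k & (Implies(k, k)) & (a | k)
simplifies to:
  False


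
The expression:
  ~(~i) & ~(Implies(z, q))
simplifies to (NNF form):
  i & z & ~q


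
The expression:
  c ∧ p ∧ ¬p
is never true.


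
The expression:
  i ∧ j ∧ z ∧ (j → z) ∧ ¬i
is never true.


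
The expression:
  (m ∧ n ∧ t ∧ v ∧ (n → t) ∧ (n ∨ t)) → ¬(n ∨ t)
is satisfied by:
  {m: False, t: False, n: False, v: False}
  {v: True, m: False, t: False, n: False}
  {n: True, m: False, t: False, v: False}
  {v: True, n: True, m: False, t: False}
  {t: True, v: False, m: False, n: False}
  {v: True, t: True, m: False, n: False}
  {n: True, t: True, v: False, m: False}
  {v: True, n: True, t: True, m: False}
  {m: True, n: False, t: False, v: False}
  {v: True, m: True, n: False, t: False}
  {n: True, m: True, v: False, t: False}
  {v: True, n: True, m: True, t: False}
  {t: True, m: True, n: False, v: False}
  {v: True, t: True, m: True, n: False}
  {n: True, t: True, m: True, v: False}


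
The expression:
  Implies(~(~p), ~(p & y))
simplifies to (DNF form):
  ~p | ~y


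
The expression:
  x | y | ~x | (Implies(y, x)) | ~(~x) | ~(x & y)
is always true.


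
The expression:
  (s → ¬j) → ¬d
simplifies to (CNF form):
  (j ∨ ¬d) ∧ (s ∨ ¬d)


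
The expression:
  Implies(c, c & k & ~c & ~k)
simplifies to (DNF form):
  ~c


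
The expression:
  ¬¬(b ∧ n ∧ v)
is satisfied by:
  {b: True, n: True, v: True}


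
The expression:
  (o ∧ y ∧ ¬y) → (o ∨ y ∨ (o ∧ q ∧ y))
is always true.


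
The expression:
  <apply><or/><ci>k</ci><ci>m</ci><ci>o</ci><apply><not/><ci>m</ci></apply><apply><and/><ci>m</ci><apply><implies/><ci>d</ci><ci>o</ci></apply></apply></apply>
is always true.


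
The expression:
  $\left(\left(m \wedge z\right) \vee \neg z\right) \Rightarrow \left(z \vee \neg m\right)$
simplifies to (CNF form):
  $z \vee \neg m$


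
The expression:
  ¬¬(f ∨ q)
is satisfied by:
  {q: True, f: True}
  {q: True, f: False}
  {f: True, q: False}


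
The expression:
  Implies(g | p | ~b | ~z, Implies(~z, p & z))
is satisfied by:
  {z: True}


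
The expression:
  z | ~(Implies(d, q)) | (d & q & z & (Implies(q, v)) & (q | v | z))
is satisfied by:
  {d: True, z: True, q: False}
  {z: True, q: False, d: False}
  {d: True, z: True, q: True}
  {z: True, q: True, d: False}
  {d: True, q: False, z: False}


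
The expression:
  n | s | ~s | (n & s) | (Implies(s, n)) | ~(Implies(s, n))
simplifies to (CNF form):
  True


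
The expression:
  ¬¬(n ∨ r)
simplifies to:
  n ∨ r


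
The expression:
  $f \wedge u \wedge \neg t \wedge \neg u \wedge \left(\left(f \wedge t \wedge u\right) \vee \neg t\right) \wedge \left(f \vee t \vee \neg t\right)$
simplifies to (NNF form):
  $\text{False}$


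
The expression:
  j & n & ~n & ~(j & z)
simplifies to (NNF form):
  False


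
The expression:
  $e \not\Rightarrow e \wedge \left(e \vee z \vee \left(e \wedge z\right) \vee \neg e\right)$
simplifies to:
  $\text{False}$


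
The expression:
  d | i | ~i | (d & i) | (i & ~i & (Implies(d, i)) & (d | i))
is always true.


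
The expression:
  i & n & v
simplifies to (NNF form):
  i & n & v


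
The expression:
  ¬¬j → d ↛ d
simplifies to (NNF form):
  ¬j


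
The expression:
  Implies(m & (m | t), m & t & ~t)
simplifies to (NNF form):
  ~m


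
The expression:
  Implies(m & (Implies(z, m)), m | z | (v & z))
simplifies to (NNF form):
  True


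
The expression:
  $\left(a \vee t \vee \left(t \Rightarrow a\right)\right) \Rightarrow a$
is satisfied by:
  {a: True}


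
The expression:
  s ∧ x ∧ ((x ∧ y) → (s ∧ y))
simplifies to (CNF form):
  s ∧ x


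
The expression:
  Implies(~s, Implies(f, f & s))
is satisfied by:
  {s: True, f: False}
  {f: False, s: False}
  {f: True, s: True}


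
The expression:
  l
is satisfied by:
  {l: True}


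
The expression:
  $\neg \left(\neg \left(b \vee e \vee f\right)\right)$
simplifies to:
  $b \vee e \vee f$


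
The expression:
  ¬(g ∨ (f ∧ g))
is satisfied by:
  {g: False}


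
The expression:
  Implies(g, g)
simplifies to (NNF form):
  True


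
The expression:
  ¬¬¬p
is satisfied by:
  {p: False}


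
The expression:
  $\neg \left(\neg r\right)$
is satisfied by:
  {r: True}


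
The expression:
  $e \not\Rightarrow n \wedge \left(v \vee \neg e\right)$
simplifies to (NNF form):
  $e \wedge v \wedge \neg n$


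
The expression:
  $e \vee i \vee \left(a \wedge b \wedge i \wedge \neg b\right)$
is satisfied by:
  {i: True, e: True}
  {i: True, e: False}
  {e: True, i: False}


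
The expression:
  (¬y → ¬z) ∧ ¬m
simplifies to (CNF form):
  ¬m ∧ (y ∨ ¬z)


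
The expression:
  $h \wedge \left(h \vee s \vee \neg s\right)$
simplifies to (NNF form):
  $h$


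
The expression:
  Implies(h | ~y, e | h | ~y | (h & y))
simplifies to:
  True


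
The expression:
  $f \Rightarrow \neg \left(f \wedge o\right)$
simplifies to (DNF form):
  $\neg f \vee \neg o$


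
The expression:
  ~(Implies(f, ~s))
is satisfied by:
  {s: True, f: True}


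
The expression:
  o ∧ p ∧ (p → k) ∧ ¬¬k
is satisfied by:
  {p: True, o: True, k: True}


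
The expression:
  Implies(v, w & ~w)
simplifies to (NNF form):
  ~v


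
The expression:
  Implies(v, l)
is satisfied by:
  {l: True, v: False}
  {v: False, l: False}
  {v: True, l: True}


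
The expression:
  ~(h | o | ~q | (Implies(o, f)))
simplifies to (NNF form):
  False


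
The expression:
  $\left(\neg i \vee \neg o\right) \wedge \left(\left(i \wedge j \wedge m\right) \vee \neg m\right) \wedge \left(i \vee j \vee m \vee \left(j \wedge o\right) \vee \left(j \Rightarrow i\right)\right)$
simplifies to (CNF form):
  $\left(i \vee \neg m\right) \wedge \left(j \vee \neg m\right) \wedge \left(\neg i \vee \neg o\right)$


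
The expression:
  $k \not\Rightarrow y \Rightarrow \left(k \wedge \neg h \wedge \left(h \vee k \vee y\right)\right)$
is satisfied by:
  {y: True, h: False, k: False}
  {h: False, k: False, y: False}
  {y: True, k: True, h: False}
  {k: True, h: False, y: False}
  {y: True, h: True, k: False}
  {h: True, y: False, k: False}
  {y: True, k: True, h: True}


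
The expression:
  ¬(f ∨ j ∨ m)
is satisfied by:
  {f: False, j: False, m: False}


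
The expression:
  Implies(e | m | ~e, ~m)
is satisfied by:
  {m: False}


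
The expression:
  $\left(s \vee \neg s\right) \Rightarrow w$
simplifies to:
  $w$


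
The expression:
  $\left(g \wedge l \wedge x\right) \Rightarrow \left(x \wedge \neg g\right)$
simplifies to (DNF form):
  $\neg g \vee \neg l \vee \neg x$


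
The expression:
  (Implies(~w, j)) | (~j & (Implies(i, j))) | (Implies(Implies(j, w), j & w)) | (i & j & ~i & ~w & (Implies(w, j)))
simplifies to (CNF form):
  j | w | ~i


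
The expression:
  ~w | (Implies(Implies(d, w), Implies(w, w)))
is always true.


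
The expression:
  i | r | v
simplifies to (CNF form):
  i | r | v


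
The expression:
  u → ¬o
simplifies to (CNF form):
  ¬o ∨ ¬u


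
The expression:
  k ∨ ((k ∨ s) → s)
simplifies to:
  True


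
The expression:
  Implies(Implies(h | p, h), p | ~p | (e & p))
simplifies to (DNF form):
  True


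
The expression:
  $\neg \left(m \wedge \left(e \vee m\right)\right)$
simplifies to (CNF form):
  $\neg m$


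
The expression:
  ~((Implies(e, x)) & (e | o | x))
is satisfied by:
  {e: True, x: False, o: False}
  {x: False, o: False, e: False}
  {e: True, o: True, x: False}


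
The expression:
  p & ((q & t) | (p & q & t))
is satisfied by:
  {t: True, p: True, q: True}


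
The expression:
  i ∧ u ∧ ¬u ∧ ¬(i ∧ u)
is never true.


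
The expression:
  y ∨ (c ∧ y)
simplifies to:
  y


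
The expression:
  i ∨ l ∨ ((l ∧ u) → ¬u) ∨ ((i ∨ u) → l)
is always true.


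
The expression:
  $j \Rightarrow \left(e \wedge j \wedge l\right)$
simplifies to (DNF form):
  $\left(e \wedge l\right) \vee \neg j$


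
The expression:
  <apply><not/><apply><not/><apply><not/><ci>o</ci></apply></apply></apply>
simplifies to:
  <apply><not/><ci>o</ci></apply>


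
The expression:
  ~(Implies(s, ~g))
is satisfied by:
  {s: True, g: True}


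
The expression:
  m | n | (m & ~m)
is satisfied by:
  {n: True, m: True}
  {n: True, m: False}
  {m: True, n: False}


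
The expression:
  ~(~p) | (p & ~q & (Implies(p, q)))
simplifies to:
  p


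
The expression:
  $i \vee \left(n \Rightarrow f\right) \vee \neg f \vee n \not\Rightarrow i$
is always true.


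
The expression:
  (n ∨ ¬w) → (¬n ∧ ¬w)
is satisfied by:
  {n: False}


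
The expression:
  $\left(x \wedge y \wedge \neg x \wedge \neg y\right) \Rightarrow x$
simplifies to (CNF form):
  $\text{True}$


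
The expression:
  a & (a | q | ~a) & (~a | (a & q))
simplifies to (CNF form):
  a & q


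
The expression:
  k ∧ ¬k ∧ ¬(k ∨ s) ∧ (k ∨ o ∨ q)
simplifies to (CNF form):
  False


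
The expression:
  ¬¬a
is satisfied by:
  {a: True}


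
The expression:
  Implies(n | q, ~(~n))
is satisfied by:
  {n: True, q: False}
  {q: False, n: False}
  {q: True, n: True}


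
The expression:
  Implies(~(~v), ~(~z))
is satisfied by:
  {z: True, v: False}
  {v: False, z: False}
  {v: True, z: True}


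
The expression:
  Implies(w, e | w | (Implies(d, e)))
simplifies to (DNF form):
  True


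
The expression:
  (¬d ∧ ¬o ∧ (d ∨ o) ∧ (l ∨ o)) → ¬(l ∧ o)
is always true.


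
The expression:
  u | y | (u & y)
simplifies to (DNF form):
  u | y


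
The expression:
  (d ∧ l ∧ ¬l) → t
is always true.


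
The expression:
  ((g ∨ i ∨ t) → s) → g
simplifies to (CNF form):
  (g ∨ ¬s) ∧ (g ∨ i ∨ t) ∧ (g ∨ i ∨ ¬s) ∧ (g ∨ t ∨ ¬s)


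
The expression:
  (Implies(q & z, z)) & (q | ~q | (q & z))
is always true.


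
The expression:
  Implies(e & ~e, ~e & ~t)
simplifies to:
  True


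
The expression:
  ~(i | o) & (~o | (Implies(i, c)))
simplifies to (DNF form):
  ~i & ~o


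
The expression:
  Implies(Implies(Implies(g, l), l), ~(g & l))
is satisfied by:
  {l: False, g: False}
  {g: True, l: False}
  {l: True, g: False}


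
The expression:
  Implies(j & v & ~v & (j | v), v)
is always true.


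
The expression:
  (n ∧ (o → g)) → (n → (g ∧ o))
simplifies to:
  o ∨ ¬n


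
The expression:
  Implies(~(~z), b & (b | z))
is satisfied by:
  {b: True, z: False}
  {z: False, b: False}
  {z: True, b: True}


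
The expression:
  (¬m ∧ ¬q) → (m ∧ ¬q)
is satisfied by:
  {q: True, m: True}
  {q: True, m: False}
  {m: True, q: False}


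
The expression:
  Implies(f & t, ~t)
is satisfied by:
  {t: False, f: False}
  {f: True, t: False}
  {t: True, f: False}


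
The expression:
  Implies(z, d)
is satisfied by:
  {d: True, z: False}
  {z: False, d: False}
  {z: True, d: True}


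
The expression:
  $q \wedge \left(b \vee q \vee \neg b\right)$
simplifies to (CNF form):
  $q$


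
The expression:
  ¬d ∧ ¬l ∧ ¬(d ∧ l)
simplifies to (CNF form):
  ¬d ∧ ¬l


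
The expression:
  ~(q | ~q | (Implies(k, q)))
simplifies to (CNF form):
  False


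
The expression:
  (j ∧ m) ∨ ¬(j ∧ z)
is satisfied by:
  {m: True, z: False, j: False}
  {m: False, z: False, j: False}
  {j: True, m: True, z: False}
  {j: True, m: False, z: False}
  {z: True, m: True, j: False}
  {z: True, m: False, j: False}
  {z: True, j: True, m: True}


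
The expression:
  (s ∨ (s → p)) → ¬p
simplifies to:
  ¬p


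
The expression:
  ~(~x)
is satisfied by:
  {x: True}


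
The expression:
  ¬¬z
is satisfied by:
  {z: True}


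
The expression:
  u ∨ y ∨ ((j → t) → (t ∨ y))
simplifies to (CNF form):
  j ∨ t ∨ u ∨ y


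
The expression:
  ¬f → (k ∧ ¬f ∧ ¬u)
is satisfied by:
  {f: True, k: True, u: False}
  {f: True, k: False, u: False}
  {u: True, f: True, k: True}
  {u: True, f: True, k: False}
  {k: True, u: False, f: False}


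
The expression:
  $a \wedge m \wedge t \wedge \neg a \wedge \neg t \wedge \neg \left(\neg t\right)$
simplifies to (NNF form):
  $\text{False}$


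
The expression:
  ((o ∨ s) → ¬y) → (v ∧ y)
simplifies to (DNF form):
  (o ∧ y) ∨ (s ∧ y) ∨ (v ∧ y)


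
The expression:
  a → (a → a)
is always true.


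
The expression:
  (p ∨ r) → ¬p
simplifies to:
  ¬p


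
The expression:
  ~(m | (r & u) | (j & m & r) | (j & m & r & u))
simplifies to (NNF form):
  ~m & (~r | ~u)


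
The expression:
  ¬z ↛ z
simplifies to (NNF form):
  True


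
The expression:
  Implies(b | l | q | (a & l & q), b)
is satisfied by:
  {b: True, l: False, q: False}
  {b: True, q: True, l: False}
  {b: True, l: True, q: False}
  {b: True, q: True, l: True}
  {q: False, l: False, b: False}


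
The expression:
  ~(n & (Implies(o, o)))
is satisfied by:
  {n: False}


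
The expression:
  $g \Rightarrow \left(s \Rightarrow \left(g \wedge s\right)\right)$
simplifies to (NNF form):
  $\text{True}$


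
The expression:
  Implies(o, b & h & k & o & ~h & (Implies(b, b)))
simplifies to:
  ~o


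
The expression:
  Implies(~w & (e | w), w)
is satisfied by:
  {w: True, e: False}
  {e: False, w: False}
  {e: True, w: True}


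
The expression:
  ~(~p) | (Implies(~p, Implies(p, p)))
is always true.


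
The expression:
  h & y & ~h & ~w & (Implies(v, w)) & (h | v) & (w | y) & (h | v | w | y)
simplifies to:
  False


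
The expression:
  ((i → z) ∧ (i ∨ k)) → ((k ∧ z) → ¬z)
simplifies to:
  ¬k ∨ ¬z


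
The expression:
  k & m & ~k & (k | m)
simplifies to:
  False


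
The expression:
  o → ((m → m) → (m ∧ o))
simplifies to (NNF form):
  m ∨ ¬o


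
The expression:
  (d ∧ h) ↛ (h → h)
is never true.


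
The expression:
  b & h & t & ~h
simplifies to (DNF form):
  False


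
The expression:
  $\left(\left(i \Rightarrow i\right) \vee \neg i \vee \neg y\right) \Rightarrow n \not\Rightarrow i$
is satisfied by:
  {n: True, i: False}


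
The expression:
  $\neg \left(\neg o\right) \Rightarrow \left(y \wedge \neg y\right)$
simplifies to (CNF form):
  $\neg o$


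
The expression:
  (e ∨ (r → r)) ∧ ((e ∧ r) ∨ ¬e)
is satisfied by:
  {r: True, e: False}
  {e: False, r: False}
  {e: True, r: True}


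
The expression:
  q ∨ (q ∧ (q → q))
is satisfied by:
  {q: True}


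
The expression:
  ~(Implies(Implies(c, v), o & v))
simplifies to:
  (v & ~o) | (~c & ~v)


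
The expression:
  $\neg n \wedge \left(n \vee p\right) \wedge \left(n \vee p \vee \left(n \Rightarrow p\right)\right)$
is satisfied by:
  {p: True, n: False}


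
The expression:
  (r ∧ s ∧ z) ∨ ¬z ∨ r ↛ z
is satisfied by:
  {r: True, s: True, z: False}
  {r: True, s: False, z: False}
  {s: True, r: False, z: False}
  {r: False, s: False, z: False}
  {r: True, z: True, s: True}


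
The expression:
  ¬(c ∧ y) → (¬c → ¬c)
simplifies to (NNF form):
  True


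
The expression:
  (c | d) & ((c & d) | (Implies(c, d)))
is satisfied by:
  {d: True}


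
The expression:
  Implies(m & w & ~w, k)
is always true.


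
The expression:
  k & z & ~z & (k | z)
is never true.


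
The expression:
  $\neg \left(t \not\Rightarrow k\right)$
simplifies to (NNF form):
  $k \vee \neg t$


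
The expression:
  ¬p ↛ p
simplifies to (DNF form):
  True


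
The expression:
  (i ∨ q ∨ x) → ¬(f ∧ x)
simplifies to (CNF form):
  ¬f ∨ ¬x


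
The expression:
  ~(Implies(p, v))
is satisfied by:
  {p: True, v: False}


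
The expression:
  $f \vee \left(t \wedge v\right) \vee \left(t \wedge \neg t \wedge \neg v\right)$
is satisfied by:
  {v: True, f: True, t: True}
  {v: True, f: True, t: False}
  {f: True, t: True, v: False}
  {f: True, t: False, v: False}
  {v: True, t: True, f: False}


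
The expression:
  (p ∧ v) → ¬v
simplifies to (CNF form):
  ¬p ∨ ¬v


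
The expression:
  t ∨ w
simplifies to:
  t ∨ w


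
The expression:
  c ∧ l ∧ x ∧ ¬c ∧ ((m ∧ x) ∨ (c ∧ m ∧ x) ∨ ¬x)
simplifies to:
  False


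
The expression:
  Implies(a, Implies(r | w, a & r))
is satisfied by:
  {r: True, w: False, a: False}
  {w: False, a: False, r: False}
  {r: True, a: True, w: False}
  {a: True, w: False, r: False}
  {r: True, w: True, a: False}
  {w: True, r: False, a: False}
  {r: True, a: True, w: True}


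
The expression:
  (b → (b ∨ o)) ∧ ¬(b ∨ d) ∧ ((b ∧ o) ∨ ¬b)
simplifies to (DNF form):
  ¬b ∧ ¬d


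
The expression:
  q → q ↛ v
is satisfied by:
  {v: False, q: False}
  {q: True, v: False}
  {v: True, q: False}


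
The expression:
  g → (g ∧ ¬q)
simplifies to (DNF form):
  ¬g ∨ ¬q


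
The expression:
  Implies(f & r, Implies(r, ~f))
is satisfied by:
  {r: False, f: False}
  {f: True, r: False}
  {r: True, f: False}


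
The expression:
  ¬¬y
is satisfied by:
  {y: True}


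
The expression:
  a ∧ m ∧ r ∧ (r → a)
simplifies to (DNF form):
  a ∧ m ∧ r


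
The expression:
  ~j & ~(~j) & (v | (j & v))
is never true.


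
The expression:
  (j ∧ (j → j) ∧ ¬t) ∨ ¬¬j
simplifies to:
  j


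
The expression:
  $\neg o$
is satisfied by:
  {o: False}


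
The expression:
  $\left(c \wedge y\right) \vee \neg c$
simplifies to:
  $y \vee \neg c$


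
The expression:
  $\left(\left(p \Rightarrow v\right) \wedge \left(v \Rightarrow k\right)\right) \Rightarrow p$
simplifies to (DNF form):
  $p \vee \left(v \wedge \neg k\right)$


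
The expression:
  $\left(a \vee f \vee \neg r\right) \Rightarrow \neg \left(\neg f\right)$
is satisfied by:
  {r: True, f: True, a: False}
  {f: True, a: False, r: False}
  {r: True, f: True, a: True}
  {f: True, a: True, r: False}
  {r: True, a: False, f: False}


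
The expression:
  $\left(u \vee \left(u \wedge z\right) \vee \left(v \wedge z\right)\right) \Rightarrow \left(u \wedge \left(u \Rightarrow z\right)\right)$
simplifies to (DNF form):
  $\left(u \wedge z\right) \vee \left(\neg u \wedge \neg v\right) \vee \left(\neg u \wedge \neg z\right)$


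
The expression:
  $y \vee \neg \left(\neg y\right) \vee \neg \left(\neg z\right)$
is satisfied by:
  {y: True, z: True}
  {y: True, z: False}
  {z: True, y: False}


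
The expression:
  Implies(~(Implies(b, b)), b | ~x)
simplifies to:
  True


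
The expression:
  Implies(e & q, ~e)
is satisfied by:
  {e: False, q: False}
  {q: True, e: False}
  {e: True, q: False}


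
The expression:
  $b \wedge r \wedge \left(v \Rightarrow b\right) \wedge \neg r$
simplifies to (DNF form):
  $\text{False}$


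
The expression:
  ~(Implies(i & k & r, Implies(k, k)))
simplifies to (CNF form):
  False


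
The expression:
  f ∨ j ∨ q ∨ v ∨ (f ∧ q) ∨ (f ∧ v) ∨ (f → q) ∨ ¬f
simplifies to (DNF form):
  True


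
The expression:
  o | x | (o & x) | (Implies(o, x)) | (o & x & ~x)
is always true.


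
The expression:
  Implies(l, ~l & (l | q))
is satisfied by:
  {l: False}


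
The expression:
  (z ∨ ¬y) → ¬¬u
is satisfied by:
  {y: True, u: True, z: False}
  {u: True, z: False, y: False}
  {y: True, u: True, z: True}
  {u: True, z: True, y: False}
  {y: True, z: False, u: False}


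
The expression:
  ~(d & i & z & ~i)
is always true.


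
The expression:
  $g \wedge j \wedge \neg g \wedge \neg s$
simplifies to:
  $\text{False}$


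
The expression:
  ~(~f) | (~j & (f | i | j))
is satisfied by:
  {i: True, f: True, j: False}
  {f: True, j: False, i: False}
  {i: True, f: True, j: True}
  {f: True, j: True, i: False}
  {i: True, j: False, f: False}


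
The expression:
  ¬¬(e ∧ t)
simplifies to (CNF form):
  e ∧ t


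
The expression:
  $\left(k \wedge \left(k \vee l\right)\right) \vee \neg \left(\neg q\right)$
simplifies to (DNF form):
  $k \vee q$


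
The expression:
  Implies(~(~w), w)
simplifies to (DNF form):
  True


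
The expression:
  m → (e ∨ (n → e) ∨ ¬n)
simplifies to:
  e ∨ ¬m ∨ ¬n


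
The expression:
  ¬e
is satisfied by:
  {e: False}


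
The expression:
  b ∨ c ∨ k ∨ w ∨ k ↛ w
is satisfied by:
  {b: True, k: True, c: True, w: True}
  {b: True, k: True, c: True, w: False}
  {b: True, k: True, w: True, c: False}
  {b: True, k: True, w: False, c: False}
  {b: True, c: True, w: True, k: False}
  {b: True, c: True, w: False, k: False}
  {b: True, c: False, w: True, k: False}
  {b: True, c: False, w: False, k: False}
  {k: True, c: True, w: True, b: False}
  {k: True, c: True, w: False, b: False}
  {k: True, w: True, c: False, b: False}
  {k: True, w: False, c: False, b: False}
  {c: True, w: True, k: False, b: False}
  {c: True, k: False, w: False, b: False}
  {w: True, k: False, c: False, b: False}


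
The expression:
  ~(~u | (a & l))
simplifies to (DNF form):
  (u & ~a) | (u & ~l)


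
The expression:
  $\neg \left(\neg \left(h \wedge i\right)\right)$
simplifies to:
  $h \wedge i$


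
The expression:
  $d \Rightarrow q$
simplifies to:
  $q \vee \neg d$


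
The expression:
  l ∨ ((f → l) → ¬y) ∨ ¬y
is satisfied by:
  {l: True, f: True, y: False}
  {l: True, f: False, y: False}
  {f: True, l: False, y: False}
  {l: False, f: False, y: False}
  {y: True, l: True, f: True}
  {y: True, l: True, f: False}
  {y: True, f: True, l: False}


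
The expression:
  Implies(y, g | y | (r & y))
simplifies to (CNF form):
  True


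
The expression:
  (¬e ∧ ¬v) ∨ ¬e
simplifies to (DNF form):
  ¬e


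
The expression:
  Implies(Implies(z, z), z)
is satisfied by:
  {z: True}


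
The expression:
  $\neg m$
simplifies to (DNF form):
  $\neg m$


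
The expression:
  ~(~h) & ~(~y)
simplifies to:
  h & y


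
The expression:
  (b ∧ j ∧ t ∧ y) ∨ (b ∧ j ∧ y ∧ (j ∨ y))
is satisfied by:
  {j: True, b: True, y: True}


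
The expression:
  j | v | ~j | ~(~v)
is always true.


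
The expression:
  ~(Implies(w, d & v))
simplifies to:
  w & (~d | ~v)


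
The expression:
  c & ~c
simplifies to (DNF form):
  False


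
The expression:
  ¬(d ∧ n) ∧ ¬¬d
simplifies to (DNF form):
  d ∧ ¬n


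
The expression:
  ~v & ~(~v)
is never true.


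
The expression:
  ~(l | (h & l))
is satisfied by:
  {l: False}


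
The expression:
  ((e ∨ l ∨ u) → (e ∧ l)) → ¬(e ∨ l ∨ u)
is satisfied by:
  {l: False, e: False}
  {e: True, l: False}
  {l: True, e: False}


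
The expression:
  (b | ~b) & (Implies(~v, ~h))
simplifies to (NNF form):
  v | ~h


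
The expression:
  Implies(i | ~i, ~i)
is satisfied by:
  {i: False}


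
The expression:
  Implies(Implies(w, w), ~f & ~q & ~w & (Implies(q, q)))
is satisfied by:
  {q: False, w: False, f: False}


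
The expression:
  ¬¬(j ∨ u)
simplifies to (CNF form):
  j ∨ u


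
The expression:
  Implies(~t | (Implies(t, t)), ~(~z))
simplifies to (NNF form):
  z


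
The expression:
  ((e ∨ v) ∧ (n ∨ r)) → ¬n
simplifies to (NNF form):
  (¬e ∧ ¬v) ∨ ¬n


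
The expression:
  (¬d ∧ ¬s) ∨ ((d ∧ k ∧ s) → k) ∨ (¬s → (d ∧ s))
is always true.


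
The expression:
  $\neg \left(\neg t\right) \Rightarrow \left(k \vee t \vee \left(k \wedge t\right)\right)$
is always true.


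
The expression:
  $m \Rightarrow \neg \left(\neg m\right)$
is always true.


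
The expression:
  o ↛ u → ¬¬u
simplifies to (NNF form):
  u ∨ ¬o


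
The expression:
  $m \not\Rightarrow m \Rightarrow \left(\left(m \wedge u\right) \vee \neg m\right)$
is always true.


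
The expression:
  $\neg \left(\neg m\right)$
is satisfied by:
  {m: True}


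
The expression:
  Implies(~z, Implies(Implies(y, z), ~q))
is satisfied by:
  {y: True, z: True, q: False}
  {y: True, q: False, z: False}
  {z: True, q: False, y: False}
  {z: False, q: False, y: False}
  {y: True, z: True, q: True}
  {y: True, q: True, z: False}
  {z: True, q: True, y: False}


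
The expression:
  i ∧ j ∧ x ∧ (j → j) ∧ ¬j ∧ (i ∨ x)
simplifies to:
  False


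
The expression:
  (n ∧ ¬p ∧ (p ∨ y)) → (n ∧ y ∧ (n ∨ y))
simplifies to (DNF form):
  True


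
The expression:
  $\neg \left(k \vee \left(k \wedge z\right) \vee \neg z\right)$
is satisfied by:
  {z: True, k: False}


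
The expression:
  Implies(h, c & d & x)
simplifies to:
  ~h | (c & d & x)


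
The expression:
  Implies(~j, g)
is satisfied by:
  {g: True, j: True}
  {g: True, j: False}
  {j: True, g: False}


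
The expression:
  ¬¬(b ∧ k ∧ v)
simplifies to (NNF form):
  b ∧ k ∧ v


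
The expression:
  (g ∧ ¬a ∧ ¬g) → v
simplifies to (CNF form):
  True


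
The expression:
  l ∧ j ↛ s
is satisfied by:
  {j: True, l: True, s: False}


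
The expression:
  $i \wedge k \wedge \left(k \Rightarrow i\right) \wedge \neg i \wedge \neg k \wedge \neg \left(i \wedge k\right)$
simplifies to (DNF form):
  $\text{False}$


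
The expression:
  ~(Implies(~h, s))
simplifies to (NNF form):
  ~h & ~s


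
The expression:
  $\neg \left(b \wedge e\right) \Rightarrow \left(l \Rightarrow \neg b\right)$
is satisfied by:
  {e: True, l: False, b: False}
  {l: False, b: False, e: False}
  {b: True, e: True, l: False}
  {b: True, l: False, e: False}
  {e: True, l: True, b: False}
  {l: True, e: False, b: False}
  {b: True, l: True, e: True}


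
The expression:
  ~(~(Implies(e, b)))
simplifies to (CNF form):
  b | ~e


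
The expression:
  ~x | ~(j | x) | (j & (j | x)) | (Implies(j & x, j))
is always true.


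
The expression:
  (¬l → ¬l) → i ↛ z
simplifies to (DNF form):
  i ∧ ¬z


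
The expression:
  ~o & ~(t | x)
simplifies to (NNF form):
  ~o & ~t & ~x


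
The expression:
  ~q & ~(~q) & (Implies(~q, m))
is never true.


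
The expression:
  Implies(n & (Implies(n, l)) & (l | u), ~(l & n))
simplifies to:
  ~l | ~n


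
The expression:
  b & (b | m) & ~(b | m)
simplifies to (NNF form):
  False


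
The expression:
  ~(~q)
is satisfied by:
  {q: True}


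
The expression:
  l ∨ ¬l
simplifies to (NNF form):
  True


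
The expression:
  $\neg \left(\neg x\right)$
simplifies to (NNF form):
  $x$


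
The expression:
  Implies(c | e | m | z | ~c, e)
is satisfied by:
  {e: True}


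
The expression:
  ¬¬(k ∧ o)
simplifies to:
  k ∧ o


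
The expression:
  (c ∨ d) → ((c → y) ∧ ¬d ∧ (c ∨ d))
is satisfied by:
  {y: True, c: False, d: False}
  {c: False, d: False, y: False}
  {y: True, c: True, d: False}


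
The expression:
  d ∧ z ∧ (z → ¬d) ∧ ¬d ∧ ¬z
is never true.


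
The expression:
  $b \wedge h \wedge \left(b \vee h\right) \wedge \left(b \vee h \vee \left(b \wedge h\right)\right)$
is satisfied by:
  {h: True, b: True}


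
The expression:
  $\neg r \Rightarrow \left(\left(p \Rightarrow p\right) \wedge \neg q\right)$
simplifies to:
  $r \vee \neg q$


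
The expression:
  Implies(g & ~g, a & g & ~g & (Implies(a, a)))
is always true.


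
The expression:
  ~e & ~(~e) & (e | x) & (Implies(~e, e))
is never true.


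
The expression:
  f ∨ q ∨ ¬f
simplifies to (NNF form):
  True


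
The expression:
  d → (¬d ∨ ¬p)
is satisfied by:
  {p: False, d: False}
  {d: True, p: False}
  {p: True, d: False}


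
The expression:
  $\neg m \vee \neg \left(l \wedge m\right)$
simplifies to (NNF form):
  $\neg l \vee \neg m$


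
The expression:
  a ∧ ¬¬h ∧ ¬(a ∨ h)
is never true.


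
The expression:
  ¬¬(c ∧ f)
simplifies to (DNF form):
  c ∧ f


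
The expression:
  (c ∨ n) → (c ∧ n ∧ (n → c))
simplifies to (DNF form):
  (c ∧ n) ∨ (¬c ∧ ¬n)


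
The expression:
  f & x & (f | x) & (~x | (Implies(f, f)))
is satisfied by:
  {x: True, f: True}


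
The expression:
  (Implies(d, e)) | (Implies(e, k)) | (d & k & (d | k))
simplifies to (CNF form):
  True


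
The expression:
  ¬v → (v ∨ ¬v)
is always true.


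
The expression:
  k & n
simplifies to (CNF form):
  k & n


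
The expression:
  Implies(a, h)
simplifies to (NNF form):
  h | ~a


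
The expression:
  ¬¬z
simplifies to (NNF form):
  z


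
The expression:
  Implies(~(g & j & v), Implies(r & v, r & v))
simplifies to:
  True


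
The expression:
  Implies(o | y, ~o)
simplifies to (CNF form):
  ~o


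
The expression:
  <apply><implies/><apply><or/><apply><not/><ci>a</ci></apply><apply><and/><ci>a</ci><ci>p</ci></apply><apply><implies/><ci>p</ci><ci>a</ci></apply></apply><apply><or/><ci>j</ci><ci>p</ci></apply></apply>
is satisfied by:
  {p: True, j: True}
  {p: True, j: False}
  {j: True, p: False}


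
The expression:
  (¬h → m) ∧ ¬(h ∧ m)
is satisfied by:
  {m: True, h: False}
  {h: True, m: False}


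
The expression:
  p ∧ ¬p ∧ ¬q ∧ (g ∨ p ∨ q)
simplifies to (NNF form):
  False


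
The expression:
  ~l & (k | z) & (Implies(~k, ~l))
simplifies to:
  ~l & (k | z)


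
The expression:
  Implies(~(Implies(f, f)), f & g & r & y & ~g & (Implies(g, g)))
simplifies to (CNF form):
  True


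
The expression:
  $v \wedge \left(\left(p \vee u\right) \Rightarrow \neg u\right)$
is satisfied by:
  {v: True, u: False}


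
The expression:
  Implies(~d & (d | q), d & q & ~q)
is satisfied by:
  {d: True, q: False}
  {q: False, d: False}
  {q: True, d: True}


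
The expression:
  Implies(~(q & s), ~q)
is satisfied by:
  {s: True, q: False}
  {q: False, s: False}
  {q: True, s: True}


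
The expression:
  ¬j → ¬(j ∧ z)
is always true.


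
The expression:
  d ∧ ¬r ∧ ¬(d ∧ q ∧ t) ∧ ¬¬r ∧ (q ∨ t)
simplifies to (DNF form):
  False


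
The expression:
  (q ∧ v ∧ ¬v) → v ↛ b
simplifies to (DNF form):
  True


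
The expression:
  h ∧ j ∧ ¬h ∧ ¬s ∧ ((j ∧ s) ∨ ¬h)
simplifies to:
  False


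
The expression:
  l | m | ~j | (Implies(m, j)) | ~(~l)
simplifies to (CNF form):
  True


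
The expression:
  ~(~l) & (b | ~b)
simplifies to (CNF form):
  l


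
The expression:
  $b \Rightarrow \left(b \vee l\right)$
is always true.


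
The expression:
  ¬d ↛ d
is always true.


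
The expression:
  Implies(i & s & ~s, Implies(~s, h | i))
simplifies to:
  True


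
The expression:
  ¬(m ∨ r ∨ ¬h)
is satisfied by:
  {h: True, r: False, m: False}


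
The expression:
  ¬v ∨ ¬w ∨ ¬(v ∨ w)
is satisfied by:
  {w: False, v: False}
  {v: True, w: False}
  {w: True, v: False}


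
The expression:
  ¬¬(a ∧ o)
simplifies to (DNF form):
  a ∧ o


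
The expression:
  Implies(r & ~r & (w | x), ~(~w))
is always true.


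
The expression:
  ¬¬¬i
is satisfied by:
  {i: False}


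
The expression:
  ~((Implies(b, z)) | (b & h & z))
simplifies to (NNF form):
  b & ~z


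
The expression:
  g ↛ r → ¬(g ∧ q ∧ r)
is always true.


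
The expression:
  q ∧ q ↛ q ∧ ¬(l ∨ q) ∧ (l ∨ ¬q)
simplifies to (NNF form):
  False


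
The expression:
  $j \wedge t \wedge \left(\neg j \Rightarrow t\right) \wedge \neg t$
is never true.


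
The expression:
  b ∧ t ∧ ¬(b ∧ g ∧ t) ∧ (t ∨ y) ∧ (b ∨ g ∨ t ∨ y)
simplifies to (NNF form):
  b ∧ t ∧ ¬g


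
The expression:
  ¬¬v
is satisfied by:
  {v: True}


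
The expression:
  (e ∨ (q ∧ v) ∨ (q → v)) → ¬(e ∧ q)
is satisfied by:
  {e: False, q: False}
  {q: True, e: False}
  {e: True, q: False}


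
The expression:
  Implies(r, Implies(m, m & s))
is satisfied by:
  {s: True, m: False, r: False}
  {m: False, r: False, s: False}
  {r: True, s: True, m: False}
  {r: True, m: False, s: False}
  {s: True, m: True, r: False}
  {m: True, s: False, r: False}
  {r: True, m: True, s: True}


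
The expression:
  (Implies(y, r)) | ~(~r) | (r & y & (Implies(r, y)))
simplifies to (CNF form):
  r | ~y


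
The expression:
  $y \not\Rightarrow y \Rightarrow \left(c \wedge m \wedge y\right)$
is always true.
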